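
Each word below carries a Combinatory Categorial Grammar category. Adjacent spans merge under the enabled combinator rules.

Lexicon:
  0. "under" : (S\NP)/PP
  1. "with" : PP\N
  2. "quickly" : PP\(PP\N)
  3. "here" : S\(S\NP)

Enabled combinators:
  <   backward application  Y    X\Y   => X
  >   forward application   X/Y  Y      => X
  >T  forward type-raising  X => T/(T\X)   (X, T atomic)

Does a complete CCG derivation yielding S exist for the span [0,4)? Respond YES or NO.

YES

[0,4] S   <
  [0,3] S\NP   >
    [0,1] "under" : (S\NP)/PP
    [1,3] PP   <
      [1,2] "with" : PP\N
      [2,3] "quickly" : PP\(PP\N)
  [3,4] "here" : S\(S\NP)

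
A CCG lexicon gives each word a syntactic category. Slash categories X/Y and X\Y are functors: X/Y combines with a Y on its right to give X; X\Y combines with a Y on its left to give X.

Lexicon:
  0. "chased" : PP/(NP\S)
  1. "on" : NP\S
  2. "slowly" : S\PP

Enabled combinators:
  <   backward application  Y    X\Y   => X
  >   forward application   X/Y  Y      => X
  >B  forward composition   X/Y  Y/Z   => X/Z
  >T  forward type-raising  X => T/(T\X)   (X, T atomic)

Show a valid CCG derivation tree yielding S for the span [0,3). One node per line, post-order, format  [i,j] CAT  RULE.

[0,1] PP/(NP\S)  lex  "chased"
[1,2] NP\S  lex  "on"
[0,2] PP  >  k=1
[2,3] S\PP  lex  "slowly"
[0,3] S  <  k=2

[0,3] S   <
  [0,2] PP   >
    [0,1] "chased" : PP/(NP\S)
    [1,2] "on" : NP\S
  [2,3] "slowly" : S\PP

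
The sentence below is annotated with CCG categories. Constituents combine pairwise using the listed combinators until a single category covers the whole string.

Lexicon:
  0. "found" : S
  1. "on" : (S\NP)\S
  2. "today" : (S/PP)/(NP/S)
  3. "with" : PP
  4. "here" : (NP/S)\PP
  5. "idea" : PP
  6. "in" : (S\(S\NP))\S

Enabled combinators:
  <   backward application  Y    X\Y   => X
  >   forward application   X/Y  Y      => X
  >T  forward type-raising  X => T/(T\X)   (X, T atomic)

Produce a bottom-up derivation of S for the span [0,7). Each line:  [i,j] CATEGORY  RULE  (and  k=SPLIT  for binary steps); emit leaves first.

[0,7] S   <
  [0,2] S\NP   <
    [0,1] "found" : S
    [1,2] "on" : (S\NP)\S
  [2,7] S\(S\NP)   <
    [2,6] S   >
      [2,5] S/PP   >
        [2,3] "today" : (S/PP)/(NP/S)
        [3,5] NP/S   <
          [3,4] "with" : PP
          [4,5] "here" : (NP/S)\PP
      [5,6] "idea" : PP
    [6,7] "in" : (S\(S\NP))\S

[0,1] S  lex  "found"
[1,2] (S\NP)\S  lex  "on"
[0,2] S\NP  <  k=1
[2,3] (S/PP)/(NP/S)  lex  "today"
[3,4] PP  lex  "with"
[4,5] (NP/S)\PP  lex  "here"
[3,5] NP/S  <  k=4
[2,5] S/PP  >  k=3
[5,6] PP  lex  "idea"
[2,6] S  >  k=5
[6,7] (S\(S\NP))\S  lex  "in"
[2,7] S\(S\NP)  <  k=6
[0,7] S  <  k=2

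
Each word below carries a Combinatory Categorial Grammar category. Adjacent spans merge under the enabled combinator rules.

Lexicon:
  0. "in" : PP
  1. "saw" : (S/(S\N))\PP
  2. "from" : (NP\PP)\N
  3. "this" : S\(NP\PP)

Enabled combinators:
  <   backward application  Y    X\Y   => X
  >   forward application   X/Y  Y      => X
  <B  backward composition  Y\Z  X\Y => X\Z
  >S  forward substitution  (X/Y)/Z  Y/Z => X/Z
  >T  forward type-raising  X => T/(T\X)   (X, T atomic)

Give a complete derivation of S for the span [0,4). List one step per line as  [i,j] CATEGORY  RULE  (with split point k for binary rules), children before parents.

[0,4] S   >
  [0,2] S/(S\N)   <
    [0,1] "in" : PP
    [1,2] "saw" : (S/(S\N))\PP
  [2,4] S\N   <B
    [2,3] "from" : (NP\PP)\N
    [3,4] "this" : S\(NP\PP)

[0,1] PP  lex  "in"
[1,2] (S/(S\N))\PP  lex  "saw"
[0,2] S/(S\N)  <  k=1
[2,3] (NP\PP)\N  lex  "from"
[3,4] S\(NP\PP)  lex  "this"
[2,4] S\N  <B  k=3
[0,4] S  >  k=2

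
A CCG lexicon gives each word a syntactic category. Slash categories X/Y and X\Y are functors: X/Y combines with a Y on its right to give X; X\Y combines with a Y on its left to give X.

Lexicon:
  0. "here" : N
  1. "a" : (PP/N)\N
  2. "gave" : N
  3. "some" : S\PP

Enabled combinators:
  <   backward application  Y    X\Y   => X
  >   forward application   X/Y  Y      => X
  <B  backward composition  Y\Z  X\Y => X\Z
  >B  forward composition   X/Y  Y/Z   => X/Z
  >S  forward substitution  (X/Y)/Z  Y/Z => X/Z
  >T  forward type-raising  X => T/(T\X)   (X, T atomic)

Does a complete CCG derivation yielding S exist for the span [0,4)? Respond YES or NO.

YES

[0,4] S   <
  [0,3] PP   >
    [0,2] PP/N   <
      [0,1] "here" : N
      [1,2] "a" : (PP/N)\N
    [2,3] "gave" : N
  [3,4] "some" : S\PP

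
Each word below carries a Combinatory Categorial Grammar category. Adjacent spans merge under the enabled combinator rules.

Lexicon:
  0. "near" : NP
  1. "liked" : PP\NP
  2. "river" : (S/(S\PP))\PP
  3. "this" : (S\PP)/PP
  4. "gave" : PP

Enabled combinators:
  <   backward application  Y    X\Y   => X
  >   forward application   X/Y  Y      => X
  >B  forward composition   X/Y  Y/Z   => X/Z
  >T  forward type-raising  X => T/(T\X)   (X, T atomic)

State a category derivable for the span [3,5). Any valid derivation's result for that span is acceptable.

S\PP

[0,5] S   >
  [0,3] S/(S\PP)   <
    [0,2] PP   >
      [0,1] PP/(PP\NP)   >T
        [0,1] "near" : NP
      [1,2] "liked" : PP\NP
    [2,3] "river" : (S/(S\PP))\PP
  [3,5] S\PP   >
    [3,4] "this" : (S\PP)/PP
    [4,5] "gave" : PP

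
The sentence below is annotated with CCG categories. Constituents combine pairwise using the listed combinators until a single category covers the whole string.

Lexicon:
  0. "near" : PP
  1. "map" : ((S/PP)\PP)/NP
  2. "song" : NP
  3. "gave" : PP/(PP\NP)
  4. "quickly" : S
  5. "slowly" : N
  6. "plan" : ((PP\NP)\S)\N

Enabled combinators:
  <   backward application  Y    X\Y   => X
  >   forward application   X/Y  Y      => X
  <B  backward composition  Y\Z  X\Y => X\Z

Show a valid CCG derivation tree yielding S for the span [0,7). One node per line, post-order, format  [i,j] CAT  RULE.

[0,7] S   >
  [0,3] S/PP   <
    [0,1] "near" : PP
    [1,3] (S/PP)\PP   >
      [1,2] "map" : ((S/PP)\PP)/NP
      [2,3] "song" : NP
  [3,7] PP   >
    [3,4] "gave" : PP/(PP\NP)
    [4,7] PP\NP   <
      [4,5] "quickly" : S
      [5,7] (PP\NP)\S   <
        [5,6] "slowly" : N
        [6,7] "plan" : ((PP\NP)\S)\N

[0,1] PP  lex  "near"
[1,2] ((S/PP)\PP)/NP  lex  "map"
[2,3] NP  lex  "song"
[1,3] (S/PP)\PP  >  k=2
[0,3] S/PP  <  k=1
[3,4] PP/(PP\NP)  lex  "gave"
[4,5] S  lex  "quickly"
[5,6] N  lex  "slowly"
[6,7] ((PP\NP)\S)\N  lex  "plan"
[5,7] (PP\NP)\S  <  k=6
[4,7] PP\NP  <  k=5
[3,7] PP  >  k=4
[0,7] S  >  k=3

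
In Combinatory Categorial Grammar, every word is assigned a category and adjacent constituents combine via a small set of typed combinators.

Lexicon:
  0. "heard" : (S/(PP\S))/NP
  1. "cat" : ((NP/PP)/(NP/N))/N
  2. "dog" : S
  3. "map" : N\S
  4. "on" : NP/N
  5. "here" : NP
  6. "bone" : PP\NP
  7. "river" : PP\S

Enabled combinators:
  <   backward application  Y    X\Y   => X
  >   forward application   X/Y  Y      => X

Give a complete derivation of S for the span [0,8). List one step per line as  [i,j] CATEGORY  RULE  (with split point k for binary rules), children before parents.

[0,8] S   >
  [0,7] S/(PP\S)   >
    [0,1] "heard" : (S/(PP\S))/NP
    [1,7] NP   >
      [1,5] NP/PP   >
        [1,4] (NP/PP)/(NP/N)   >
          [1,2] "cat" : ((NP/PP)/(NP/N))/N
          [2,4] N   <
            [2,3] "dog" : S
            [3,4] "map" : N\S
        [4,5] "on" : NP/N
      [5,7] PP   <
        [5,6] "here" : NP
        [6,7] "bone" : PP\NP
  [7,8] "river" : PP\S

[0,1] (S/(PP\S))/NP  lex  "heard"
[1,2] ((NP/PP)/(NP/N))/N  lex  "cat"
[2,3] S  lex  "dog"
[3,4] N\S  lex  "map"
[2,4] N  <  k=3
[1,4] (NP/PP)/(NP/N)  >  k=2
[4,5] NP/N  lex  "on"
[1,5] NP/PP  >  k=4
[5,6] NP  lex  "here"
[6,7] PP\NP  lex  "bone"
[5,7] PP  <  k=6
[1,7] NP  >  k=5
[0,7] S/(PP\S)  >  k=1
[7,8] PP\S  lex  "river"
[0,8] S  >  k=7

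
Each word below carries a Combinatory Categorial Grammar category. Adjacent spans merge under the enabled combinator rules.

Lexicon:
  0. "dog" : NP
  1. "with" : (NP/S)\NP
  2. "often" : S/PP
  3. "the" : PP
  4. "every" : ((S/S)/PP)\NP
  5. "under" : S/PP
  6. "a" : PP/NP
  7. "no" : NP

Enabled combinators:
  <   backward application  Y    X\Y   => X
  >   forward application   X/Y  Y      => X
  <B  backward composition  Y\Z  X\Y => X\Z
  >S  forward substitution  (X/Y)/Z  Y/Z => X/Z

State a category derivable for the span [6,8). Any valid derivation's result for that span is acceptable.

PP

[0,8] S   >
  [0,6] S/PP   >S
    [0,5] (S/S)/PP   <
      [0,4] NP   >
        [0,2] NP/S   <
          [0,1] "dog" : NP
          [1,2] "with" : (NP/S)\NP
        [2,4] S   >
          [2,3] "often" : S/PP
          [3,4] "the" : PP
      [4,5] "every" : ((S/S)/PP)\NP
    [5,6] "under" : S/PP
  [6,8] PP   >
    [6,7] "a" : PP/NP
    [7,8] "no" : NP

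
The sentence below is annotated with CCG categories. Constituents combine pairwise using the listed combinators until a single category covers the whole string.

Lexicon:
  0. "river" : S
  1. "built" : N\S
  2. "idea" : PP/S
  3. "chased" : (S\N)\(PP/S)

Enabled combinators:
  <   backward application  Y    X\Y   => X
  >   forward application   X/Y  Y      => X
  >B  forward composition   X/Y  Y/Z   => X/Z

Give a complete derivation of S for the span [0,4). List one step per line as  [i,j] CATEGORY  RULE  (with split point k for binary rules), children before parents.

[0,4] S   <
  [0,2] N   <
    [0,1] "river" : S
    [1,2] "built" : N\S
  [2,4] S\N   <
    [2,3] "idea" : PP/S
    [3,4] "chased" : (S\N)\(PP/S)

[0,1] S  lex  "river"
[1,2] N\S  lex  "built"
[0,2] N  <  k=1
[2,3] PP/S  lex  "idea"
[3,4] (S\N)\(PP/S)  lex  "chased"
[2,4] S\N  <  k=3
[0,4] S  <  k=2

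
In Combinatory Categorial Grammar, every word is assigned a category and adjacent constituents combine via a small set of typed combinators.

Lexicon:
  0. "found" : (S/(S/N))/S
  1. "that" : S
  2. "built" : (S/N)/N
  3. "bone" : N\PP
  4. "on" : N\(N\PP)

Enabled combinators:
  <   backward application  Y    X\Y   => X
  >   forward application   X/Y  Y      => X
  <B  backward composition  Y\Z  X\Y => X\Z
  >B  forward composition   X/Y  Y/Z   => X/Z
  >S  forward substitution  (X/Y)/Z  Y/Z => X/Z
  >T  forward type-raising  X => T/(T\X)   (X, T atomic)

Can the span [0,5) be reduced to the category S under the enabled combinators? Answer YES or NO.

YES

[0,5] S   >
  [0,2] S/(S/N)   >
    [0,1] "found" : (S/(S/N))/S
    [1,2] "that" : S
  [2,5] S/N   >
    [2,3] "built" : (S/N)/N
    [3,5] N   <
      [3,4] "bone" : N\PP
      [4,5] "on" : N\(N\PP)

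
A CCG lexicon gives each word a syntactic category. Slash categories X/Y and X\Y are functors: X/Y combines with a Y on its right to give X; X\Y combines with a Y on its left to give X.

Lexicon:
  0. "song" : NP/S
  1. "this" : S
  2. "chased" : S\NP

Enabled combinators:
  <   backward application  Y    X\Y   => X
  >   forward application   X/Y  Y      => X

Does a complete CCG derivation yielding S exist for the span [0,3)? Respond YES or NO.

YES

[0,3] S   <
  [0,2] NP   >
    [0,1] "song" : NP/S
    [1,2] "this" : S
  [2,3] "chased" : S\NP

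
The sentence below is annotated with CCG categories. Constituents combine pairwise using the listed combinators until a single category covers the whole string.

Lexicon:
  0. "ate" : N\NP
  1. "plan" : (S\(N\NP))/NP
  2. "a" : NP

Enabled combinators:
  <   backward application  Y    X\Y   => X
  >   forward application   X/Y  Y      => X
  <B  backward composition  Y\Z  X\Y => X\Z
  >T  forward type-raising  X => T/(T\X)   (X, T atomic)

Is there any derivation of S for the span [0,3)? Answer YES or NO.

YES

[0,3] S   <
  [0,1] "ate" : N\NP
  [1,3] S\(N\NP)   >
    [1,2] "plan" : (S\(N\NP))/NP
    [2,3] "a" : NP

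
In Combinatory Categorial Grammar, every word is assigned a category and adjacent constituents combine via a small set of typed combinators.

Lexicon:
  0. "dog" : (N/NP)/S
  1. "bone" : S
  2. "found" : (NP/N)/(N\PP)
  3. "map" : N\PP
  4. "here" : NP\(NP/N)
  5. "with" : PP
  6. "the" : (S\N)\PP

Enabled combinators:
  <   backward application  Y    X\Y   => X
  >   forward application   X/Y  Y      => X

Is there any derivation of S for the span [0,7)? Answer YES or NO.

YES

[0,7] S   <
  [0,5] N   >
    [0,2] N/NP   >
      [0,1] "dog" : (N/NP)/S
      [1,2] "bone" : S
    [2,5] NP   <
      [2,4] NP/N   >
        [2,3] "found" : (NP/N)/(N\PP)
        [3,4] "map" : N\PP
      [4,5] "here" : NP\(NP/N)
  [5,7] S\N   <
    [5,6] "with" : PP
    [6,7] "the" : (S\N)\PP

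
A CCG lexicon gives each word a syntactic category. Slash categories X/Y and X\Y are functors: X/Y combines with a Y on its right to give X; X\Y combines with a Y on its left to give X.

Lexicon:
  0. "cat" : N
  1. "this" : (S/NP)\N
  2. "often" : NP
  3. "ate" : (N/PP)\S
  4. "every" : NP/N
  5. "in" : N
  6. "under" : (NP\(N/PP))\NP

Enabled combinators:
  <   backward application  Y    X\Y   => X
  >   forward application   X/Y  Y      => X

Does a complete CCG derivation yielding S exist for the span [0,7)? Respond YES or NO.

N (S/NP)\N NP (N/PP)\S NP/N N (NP\(N/PP))\NP
CKY chart[0,7] = {NP}; S ∉ chart

NO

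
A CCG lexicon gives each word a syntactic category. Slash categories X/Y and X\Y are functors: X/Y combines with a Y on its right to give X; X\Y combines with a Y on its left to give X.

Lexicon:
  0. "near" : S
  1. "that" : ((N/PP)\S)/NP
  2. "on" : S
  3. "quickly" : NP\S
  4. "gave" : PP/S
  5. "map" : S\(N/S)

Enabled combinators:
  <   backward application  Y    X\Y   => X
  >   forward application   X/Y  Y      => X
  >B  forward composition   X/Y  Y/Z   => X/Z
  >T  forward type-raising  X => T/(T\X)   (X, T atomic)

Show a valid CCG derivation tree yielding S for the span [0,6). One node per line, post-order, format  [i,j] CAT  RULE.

[0,1] S  lex  "near"
[1,2] ((N/PP)\S)/NP  lex  "that"
[2,3] S  lex  "on"
[3,4] NP\S  lex  "quickly"
[2,4] NP  <  k=3
[1,4] (N/PP)\S  >  k=2
[0,4] N/PP  <  k=1
[4,5] PP/S  lex  "gave"
[0,5] N/S  >B  k=4
[5,6] S\(N/S)  lex  "map"
[0,6] S  <  k=5

[0,6] S   <
  [0,5] N/S   >B
    [0,4] N/PP   <
      [0,1] "near" : S
      [1,4] (N/PP)\S   >
        [1,2] "that" : ((N/PP)\S)/NP
        [2,4] NP   <
          [2,3] "on" : S
          [3,4] "quickly" : NP\S
    [4,5] "gave" : PP/S
  [5,6] "map" : S\(N/S)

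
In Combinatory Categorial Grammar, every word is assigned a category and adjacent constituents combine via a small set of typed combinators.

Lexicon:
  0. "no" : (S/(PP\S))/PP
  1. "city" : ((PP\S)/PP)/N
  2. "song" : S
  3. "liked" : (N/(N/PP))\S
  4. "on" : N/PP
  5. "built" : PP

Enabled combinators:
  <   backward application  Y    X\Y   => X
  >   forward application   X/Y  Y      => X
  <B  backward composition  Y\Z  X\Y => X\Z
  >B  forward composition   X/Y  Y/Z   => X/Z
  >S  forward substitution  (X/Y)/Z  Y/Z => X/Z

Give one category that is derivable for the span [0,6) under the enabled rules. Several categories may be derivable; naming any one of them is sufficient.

S

[0,6] S   >
  [0,5] S/PP   >S
    [0,1] "no" : (S/(PP\S))/PP
    [1,5] (PP\S)/PP   >
      [1,2] "city" : ((PP\S)/PP)/N
      [2,5] N   >
        [2,4] N/(N/PP)   <
          [2,3] "song" : S
          [3,4] "liked" : (N/(N/PP))\S
        [4,5] "on" : N/PP
  [5,6] "built" : PP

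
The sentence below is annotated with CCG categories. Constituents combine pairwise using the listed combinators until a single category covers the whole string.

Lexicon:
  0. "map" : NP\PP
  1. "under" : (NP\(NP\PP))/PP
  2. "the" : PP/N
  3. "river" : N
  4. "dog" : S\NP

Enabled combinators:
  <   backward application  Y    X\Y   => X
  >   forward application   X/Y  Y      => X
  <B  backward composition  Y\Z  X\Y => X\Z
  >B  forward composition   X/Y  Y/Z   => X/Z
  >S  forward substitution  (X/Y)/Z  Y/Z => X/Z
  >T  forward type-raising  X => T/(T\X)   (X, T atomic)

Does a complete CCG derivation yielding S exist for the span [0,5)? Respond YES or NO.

YES

[0,5] S   <
  [0,4] NP   <
    [0,1] "map" : NP\PP
    [1,4] NP\(NP\PP)   >
      [1,2] "under" : (NP\(NP\PP))/PP
      [2,4] PP   >
        [2,3] "the" : PP/N
        [3,4] "river" : N
  [4,5] "dog" : S\NP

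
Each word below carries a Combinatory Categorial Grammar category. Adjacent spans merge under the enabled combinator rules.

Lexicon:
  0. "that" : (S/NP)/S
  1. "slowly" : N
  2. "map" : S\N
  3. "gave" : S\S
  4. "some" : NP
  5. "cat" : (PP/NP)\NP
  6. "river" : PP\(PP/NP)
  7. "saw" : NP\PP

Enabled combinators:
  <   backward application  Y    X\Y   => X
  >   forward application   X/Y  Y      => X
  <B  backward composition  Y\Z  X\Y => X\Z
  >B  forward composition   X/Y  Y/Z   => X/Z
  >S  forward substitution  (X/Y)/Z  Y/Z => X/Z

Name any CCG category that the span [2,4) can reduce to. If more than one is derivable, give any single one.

S\N

[0,8] S   >
  [0,4] S/NP   >
    [0,1] "that" : (S/NP)/S
    [1,4] S   <
      [1,2] "slowly" : N
      [2,4] S\N   <B
        [2,3] "map" : S\N
        [3,4] "gave" : S\S
  [4,8] NP   <
    [4,7] PP   <
      [4,6] PP/NP   <
        [4,5] "some" : NP
        [5,6] "cat" : (PP/NP)\NP
      [6,7] "river" : PP\(PP/NP)
    [7,8] "saw" : NP\PP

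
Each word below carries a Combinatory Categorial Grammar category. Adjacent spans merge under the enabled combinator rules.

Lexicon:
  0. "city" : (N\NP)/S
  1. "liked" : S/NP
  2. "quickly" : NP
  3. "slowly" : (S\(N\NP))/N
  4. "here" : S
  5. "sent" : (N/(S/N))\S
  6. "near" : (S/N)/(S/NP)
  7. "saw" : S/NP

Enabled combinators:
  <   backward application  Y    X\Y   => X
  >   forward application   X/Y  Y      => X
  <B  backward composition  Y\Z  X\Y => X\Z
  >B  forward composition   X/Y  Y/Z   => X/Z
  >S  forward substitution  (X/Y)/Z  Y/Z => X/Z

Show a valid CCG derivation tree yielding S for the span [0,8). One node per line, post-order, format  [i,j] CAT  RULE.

[0,8] S   <
  [0,3] N\NP   >
    [0,1] "city" : (N\NP)/S
    [1,3] S   >
      [1,2] "liked" : S/NP
      [2,3] "quickly" : NP
  [3,8] S\(N\NP)   >
    [3,4] "slowly" : (S\(N\NP))/N
    [4,8] N   >
      [4,6] N/(S/N)   <
        [4,5] "here" : S
        [5,6] "sent" : (N/(S/N))\S
      [6,8] S/N   >
        [6,7] "near" : (S/N)/(S/NP)
        [7,8] "saw" : S/NP

[0,1] (N\NP)/S  lex  "city"
[1,2] S/NP  lex  "liked"
[2,3] NP  lex  "quickly"
[1,3] S  >  k=2
[0,3] N\NP  >  k=1
[3,4] (S\(N\NP))/N  lex  "slowly"
[4,5] S  lex  "here"
[5,6] (N/(S/N))\S  lex  "sent"
[4,6] N/(S/N)  <  k=5
[6,7] (S/N)/(S/NP)  lex  "near"
[7,8] S/NP  lex  "saw"
[6,8] S/N  >  k=7
[4,8] N  >  k=6
[3,8] S\(N\NP)  >  k=4
[0,8] S  <  k=3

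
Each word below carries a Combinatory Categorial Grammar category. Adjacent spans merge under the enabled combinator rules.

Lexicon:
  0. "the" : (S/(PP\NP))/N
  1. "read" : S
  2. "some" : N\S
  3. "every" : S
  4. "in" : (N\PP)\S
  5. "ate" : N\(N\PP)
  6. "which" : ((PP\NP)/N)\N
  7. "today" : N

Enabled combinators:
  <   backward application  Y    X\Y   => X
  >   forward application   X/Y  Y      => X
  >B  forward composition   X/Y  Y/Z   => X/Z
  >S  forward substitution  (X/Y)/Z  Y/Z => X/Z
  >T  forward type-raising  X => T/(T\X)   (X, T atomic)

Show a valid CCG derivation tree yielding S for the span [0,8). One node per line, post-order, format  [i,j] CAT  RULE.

[0,8] S   >
  [0,3] S/(PP\NP)   >
    [0,1] "the" : (S/(PP\NP))/N
    [1,3] N   <
      [1,2] "read" : S
      [2,3] "some" : N\S
  [3,8] PP\NP   >
    [3,7] (PP\NP)/N   <
      [3,6] N   <
        [3,5] N\PP   <
          [3,4] "every" : S
          [4,5] "in" : (N\PP)\S
        [5,6] "ate" : N\(N\PP)
      [6,7] "which" : ((PP\NP)/N)\N
    [7,8] "today" : N

[0,1] (S/(PP\NP))/N  lex  "the"
[1,2] S  lex  "read"
[2,3] N\S  lex  "some"
[1,3] N  <  k=2
[0,3] S/(PP\NP)  >  k=1
[3,4] S  lex  "every"
[4,5] (N\PP)\S  lex  "in"
[3,5] N\PP  <  k=4
[5,6] N\(N\PP)  lex  "ate"
[3,6] N  <  k=5
[6,7] ((PP\NP)/N)\N  lex  "which"
[3,7] (PP\NP)/N  <  k=6
[7,8] N  lex  "today"
[3,8] PP\NP  >  k=7
[0,8] S  >  k=3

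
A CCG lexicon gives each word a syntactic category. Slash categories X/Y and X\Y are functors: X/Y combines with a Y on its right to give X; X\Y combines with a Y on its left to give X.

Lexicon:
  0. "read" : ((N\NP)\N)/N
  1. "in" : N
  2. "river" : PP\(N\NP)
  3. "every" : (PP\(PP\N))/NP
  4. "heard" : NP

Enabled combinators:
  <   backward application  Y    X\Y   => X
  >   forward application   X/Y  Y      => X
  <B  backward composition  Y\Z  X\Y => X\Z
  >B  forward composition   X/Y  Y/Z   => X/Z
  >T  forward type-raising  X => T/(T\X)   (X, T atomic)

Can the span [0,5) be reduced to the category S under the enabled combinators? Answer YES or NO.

NO

((N\NP)\N)/N N PP\(N\NP) (PP\(PP\N))/NP NP
CKY chart[0,5] = {N/(N\PP), NP/(NP\PP), PP, PP/(PP\PP), S/(S\PP)}; S ∉ chart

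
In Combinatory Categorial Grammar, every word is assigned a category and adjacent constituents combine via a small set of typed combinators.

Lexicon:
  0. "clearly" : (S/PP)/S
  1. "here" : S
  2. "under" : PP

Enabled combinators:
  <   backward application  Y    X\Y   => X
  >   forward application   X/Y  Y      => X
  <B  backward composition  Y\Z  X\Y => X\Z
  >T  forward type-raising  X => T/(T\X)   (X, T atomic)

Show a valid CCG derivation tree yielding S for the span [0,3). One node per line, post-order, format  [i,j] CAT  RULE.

[0,3] S   >
  [0,2] S/PP   >
    [0,1] "clearly" : (S/PP)/S
    [1,2] "here" : S
  [2,3] "under" : PP

[0,1] (S/PP)/S  lex  "clearly"
[1,2] S  lex  "here"
[0,2] S/PP  >  k=1
[2,3] PP  lex  "under"
[0,3] S  >  k=2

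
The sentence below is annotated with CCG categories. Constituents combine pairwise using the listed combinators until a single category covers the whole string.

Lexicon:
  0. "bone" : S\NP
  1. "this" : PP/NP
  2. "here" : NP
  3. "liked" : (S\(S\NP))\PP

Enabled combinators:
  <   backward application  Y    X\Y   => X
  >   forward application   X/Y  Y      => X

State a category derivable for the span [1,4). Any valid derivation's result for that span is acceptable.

[0,4] S   <
  [0,1] "bone" : S\NP
  [1,4] S\(S\NP)   <
    [1,3] PP   >
      [1,2] "this" : PP/NP
      [2,3] "here" : NP
    [3,4] "liked" : (S\(S\NP))\PP

S\(S\NP)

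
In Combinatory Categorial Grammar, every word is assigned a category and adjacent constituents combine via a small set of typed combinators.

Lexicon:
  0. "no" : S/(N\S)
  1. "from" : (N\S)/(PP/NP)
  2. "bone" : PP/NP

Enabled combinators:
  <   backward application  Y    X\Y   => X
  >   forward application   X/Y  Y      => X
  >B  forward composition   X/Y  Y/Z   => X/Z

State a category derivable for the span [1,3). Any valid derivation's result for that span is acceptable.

[0,3] S   >
  [0,1] "no" : S/(N\S)
  [1,3] N\S   >
    [1,2] "from" : (N\S)/(PP/NP)
    [2,3] "bone" : PP/NP

N\S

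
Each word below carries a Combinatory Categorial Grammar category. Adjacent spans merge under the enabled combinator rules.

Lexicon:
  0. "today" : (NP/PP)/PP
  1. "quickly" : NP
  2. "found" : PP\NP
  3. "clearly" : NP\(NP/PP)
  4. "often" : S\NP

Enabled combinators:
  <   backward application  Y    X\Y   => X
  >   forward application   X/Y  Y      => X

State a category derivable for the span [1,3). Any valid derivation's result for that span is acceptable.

PP

[0,5] S   <
  [0,4] NP   <
    [0,3] NP/PP   >
      [0,1] "today" : (NP/PP)/PP
      [1,3] PP   <
        [1,2] "quickly" : NP
        [2,3] "found" : PP\NP
    [3,4] "clearly" : NP\(NP/PP)
  [4,5] "often" : S\NP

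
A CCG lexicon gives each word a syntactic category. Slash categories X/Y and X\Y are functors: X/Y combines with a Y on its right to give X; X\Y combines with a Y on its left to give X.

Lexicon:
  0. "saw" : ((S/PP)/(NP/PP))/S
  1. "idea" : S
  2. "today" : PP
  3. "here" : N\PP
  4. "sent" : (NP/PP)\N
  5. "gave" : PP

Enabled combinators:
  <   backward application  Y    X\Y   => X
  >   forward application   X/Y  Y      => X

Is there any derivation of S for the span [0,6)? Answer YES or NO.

[0,6] S   >
  [0,5] S/PP   >
    [0,2] (S/PP)/(NP/PP)   >
      [0,1] "saw" : ((S/PP)/(NP/PP))/S
      [1,2] "idea" : S
    [2,5] NP/PP   <
      [2,4] N   <
        [2,3] "today" : PP
        [3,4] "here" : N\PP
      [4,5] "sent" : (NP/PP)\N
  [5,6] "gave" : PP

YES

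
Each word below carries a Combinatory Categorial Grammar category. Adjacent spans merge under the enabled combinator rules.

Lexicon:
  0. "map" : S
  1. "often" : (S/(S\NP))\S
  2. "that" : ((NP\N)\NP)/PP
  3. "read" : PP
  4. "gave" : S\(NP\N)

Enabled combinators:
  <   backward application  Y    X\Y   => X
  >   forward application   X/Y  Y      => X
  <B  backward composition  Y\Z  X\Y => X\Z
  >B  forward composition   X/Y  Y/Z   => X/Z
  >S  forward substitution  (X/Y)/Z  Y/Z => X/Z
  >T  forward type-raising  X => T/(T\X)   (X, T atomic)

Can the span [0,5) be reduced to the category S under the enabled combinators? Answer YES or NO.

[0,5] S   >
  [0,2] S/(S\NP)   <
    [0,1] "map" : S
    [1,2] "often" : (S/(S\NP))\S
  [2,5] S\NP   <B
    [2,4] (NP\N)\NP   >
      [2,3] "that" : ((NP\N)\NP)/PP
      [3,4] "read" : PP
    [4,5] "gave" : S\(NP\N)

YES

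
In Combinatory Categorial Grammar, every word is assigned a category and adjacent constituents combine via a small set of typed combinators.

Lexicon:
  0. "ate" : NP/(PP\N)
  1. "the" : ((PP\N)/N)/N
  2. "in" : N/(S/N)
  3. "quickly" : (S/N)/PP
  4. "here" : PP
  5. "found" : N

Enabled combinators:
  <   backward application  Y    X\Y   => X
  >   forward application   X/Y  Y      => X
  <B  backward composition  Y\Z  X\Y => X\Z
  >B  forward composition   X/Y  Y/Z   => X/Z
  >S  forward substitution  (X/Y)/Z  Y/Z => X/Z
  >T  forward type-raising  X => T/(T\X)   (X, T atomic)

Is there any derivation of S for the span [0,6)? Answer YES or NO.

NO

NP/(PP\N) ((PP\N)/N)/N N/(S/N) (S/N)/PP PP N
CKY chart[0,6] = {N/(N\NP), NP, NP/(NP\NP), NP/(N\N), PP/(PP\NP), S/(S\NP)}; S ∉ chart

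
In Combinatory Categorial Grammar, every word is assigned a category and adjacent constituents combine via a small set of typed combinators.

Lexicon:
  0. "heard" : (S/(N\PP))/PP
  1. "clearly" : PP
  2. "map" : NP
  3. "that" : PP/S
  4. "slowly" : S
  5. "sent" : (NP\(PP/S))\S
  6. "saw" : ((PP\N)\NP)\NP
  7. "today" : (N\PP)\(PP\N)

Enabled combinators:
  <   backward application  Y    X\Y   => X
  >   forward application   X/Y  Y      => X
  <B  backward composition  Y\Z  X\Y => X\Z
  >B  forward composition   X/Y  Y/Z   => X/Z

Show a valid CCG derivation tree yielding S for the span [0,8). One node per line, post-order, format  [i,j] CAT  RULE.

[0,1] (S/(N\PP))/PP  lex  "heard"
[1,2] PP  lex  "clearly"
[0,2] S/(N\PP)  >  k=1
[2,3] NP  lex  "map"
[3,4] PP/S  lex  "that"
[4,5] S  lex  "slowly"
[5,6] (NP\(PP/S))\S  lex  "sent"
[4,6] NP\(PP/S)  <  k=5
[3,6] NP  <  k=4
[6,7] ((PP\N)\NP)\NP  lex  "saw"
[3,7] (PP\N)\NP  <  k=6
[2,7] PP\N  <  k=3
[7,8] (N\PP)\(PP\N)  lex  "today"
[2,8] N\PP  <  k=7
[0,8] S  >  k=2

[0,8] S   >
  [0,2] S/(N\PP)   >
    [0,1] "heard" : (S/(N\PP))/PP
    [1,2] "clearly" : PP
  [2,8] N\PP   <
    [2,7] PP\N   <
      [2,3] "map" : NP
      [3,7] (PP\N)\NP   <
        [3,6] NP   <
          [3,4] "that" : PP/S
          [4,6] NP\(PP/S)   <
            [4,5] "slowly" : S
            [5,6] "sent" : (NP\(PP/S))\S
        [6,7] "saw" : ((PP\N)\NP)\NP
    [7,8] "today" : (N\PP)\(PP\N)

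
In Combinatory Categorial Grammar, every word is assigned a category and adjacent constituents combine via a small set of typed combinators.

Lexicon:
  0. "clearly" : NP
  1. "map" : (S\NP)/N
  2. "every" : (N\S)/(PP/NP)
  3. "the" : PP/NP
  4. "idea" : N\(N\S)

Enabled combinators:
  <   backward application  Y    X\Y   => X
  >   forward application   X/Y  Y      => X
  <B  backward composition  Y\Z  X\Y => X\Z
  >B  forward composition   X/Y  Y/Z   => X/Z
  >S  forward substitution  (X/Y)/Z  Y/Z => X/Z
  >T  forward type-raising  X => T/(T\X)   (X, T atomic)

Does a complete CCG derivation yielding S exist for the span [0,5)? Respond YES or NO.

[0,5] S   >
  [0,1] S/(S\NP)   >T
    [0,1] "clearly" : NP
  [1,5] S\NP   >
    [1,2] "map" : (S\NP)/N
    [2,5] N   <
      [2,4] N\S   >
        [2,3] "every" : (N\S)/(PP/NP)
        [3,4] "the" : PP/NP
      [4,5] "idea" : N\(N\S)

YES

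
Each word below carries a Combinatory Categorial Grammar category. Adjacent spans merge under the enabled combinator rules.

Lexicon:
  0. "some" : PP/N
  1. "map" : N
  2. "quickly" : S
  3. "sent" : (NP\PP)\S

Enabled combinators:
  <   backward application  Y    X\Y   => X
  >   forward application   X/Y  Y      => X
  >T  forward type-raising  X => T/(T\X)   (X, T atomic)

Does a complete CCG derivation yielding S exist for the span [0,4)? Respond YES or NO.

NO

PP/N N S (NP\PP)\S
CKY chart[0,4] = {N/(N\NP), NP, NP/(NP\NP), PP/(PP\NP), S/(S\NP)}; S ∉ chart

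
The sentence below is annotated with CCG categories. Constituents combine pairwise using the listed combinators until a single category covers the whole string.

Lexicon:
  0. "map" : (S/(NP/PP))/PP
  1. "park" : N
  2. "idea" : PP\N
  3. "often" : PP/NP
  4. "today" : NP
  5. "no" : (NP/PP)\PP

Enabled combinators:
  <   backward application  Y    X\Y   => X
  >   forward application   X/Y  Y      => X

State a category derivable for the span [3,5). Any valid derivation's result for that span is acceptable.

PP

[0,6] S   >
  [0,3] S/(NP/PP)   >
    [0,1] "map" : (S/(NP/PP))/PP
    [1,3] PP   <
      [1,2] "park" : N
      [2,3] "idea" : PP\N
  [3,6] NP/PP   <
    [3,5] PP   >
      [3,4] "often" : PP/NP
      [4,5] "today" : NP
    [5,6] "no" : (NP/PP)\PP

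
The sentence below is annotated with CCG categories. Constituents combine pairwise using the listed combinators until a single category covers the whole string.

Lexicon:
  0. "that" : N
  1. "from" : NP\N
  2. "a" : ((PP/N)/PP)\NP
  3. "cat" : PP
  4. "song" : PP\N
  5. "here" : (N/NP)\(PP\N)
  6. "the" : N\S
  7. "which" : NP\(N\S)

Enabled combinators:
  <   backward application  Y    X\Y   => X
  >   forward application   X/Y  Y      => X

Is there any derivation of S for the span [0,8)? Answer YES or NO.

N NP\N ((PP/N)/PP)\NP PP PP\N (N/NP)\(PP\N) N\S NP\(N\S)
CKY chart[0,8] = {PP}; S ∉ chart

NO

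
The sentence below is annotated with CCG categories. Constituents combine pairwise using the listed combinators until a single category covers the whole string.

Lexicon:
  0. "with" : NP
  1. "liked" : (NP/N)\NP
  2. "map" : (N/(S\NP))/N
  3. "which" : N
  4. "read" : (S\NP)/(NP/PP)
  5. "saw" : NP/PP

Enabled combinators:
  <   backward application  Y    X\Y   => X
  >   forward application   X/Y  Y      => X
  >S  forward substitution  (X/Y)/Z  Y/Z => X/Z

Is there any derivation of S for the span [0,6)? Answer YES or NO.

NP (NP/N)\NP (N/(S\NP))/N N (S\NP)/(NP/PP) NP/PP
CKY chart[0,6] = {NP}; S ∉ chart

NO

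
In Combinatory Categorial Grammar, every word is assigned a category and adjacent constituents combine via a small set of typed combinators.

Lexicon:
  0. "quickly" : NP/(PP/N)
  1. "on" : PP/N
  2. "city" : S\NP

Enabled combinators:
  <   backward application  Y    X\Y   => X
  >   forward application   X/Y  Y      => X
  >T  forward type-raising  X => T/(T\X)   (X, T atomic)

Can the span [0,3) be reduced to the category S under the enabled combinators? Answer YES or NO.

[0,3] S   <
  [0,2] NP   >
    [0,1] "quickly" : NP/(PP/N)
    [1,2] "on" : PP/N
  [2,3] "city" : S\NP

YES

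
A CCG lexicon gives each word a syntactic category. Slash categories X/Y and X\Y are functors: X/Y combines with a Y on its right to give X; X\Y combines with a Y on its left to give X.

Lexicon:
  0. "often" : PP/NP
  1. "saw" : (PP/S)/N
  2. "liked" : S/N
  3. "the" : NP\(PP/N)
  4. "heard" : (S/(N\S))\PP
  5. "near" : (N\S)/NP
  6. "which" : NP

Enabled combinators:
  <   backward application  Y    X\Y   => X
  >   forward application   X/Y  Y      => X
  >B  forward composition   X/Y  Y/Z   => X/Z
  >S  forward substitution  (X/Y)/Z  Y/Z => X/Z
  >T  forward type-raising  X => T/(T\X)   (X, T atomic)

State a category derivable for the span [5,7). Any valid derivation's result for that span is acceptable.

[0,7] S   >
  [0,5] S/(N\S)   <
    [0,4] PP   >
      [0,1] "often" : PP/NP
      [1,4] NP   <
        [1,3] PP/N   >S
          [1,2] "saw" : (PP/S)/N
          [2,3] "liked" : S/N
        [3,4] "the" : NP\(PP/N)
    [4,5] "heard" : (S/(N\S))\PP
  [5,7] N\S   >
    [5,6] "near" : (N\S)/NP
    [6,7] "which" : NP

N\S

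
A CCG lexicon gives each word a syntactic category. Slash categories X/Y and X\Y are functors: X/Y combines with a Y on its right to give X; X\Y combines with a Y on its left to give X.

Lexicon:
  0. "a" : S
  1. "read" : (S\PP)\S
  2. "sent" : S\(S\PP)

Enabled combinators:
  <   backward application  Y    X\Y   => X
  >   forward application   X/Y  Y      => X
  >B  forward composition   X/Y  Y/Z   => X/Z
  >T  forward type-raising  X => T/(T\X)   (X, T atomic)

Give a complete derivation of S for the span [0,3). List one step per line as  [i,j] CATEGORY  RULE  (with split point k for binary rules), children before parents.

[0,1] S  lex  "a"
[1,2] (S\PP)\S  lex  "read"
[0,2] S\PP  <  k=1
[2,3] S\(S\PP)  lex  "sent"
[0,3] S  <  k=2

[0,3] S   <
  [0,2] S\PP   <
    [0,1] "a" : S
    [1,2] "read" : (S\PP)\S
  [2,3] "sent" : S\(S\PP)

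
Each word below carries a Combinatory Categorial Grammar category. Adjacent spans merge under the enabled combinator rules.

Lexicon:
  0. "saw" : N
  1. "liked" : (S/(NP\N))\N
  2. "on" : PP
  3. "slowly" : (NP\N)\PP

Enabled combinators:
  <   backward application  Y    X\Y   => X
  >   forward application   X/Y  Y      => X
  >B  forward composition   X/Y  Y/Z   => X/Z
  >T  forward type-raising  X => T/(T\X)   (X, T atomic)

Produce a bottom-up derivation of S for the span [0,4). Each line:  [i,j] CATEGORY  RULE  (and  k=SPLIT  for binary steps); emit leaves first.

[0,1] N  lex  "saw"
[1,2] (S/(NP\N))\N  lex  "liked"
[0,2] S/(NP\N)  <  k=1
[2,3] PP  lex  "on"
[3,4] (NP\N)\PP  lex  "slowly"
[2,4] NP\N  <  k=3
[0,4] S  >  k=2

[0,4] S   >
  [0,2] S/(NP\N)   <
    [0,1] "saw" : N
    [1,2] "liked" : (S/(NP\N))\N
  [2,4] NP\N   <
    [2,3] "on" : PP
    [3,4] "slowly" : (NP\N)\PP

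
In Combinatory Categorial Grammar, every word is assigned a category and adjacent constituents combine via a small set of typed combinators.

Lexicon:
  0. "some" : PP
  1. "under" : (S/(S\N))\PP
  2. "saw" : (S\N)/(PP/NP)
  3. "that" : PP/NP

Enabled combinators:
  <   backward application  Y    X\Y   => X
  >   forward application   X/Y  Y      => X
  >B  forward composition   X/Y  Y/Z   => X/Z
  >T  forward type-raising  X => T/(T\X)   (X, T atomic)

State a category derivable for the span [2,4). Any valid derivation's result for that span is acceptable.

S\N

[0,4] S   >
  [0,2] S/(S\N)   <
    [0,1] "some" : PP
    [1,2] "under" : (S/(S\N))\PP
  [2,4] S\N   >
    [2,3] "saw" : (S\N)/(PP/NP)
    [3,4] "that" : PP/NP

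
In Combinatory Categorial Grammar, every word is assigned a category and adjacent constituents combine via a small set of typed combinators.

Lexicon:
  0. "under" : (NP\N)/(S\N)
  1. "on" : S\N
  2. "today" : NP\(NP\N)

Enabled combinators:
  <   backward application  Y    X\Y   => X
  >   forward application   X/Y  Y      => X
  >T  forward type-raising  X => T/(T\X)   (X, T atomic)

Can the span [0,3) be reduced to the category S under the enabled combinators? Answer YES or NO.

NO

(NP\N)/(S\N) S\N NP\(NP\N)
CKY chart[0,3] = {N/(N\NP), NP, NP/(NP\NP), PP/(PP\NP), S/(S\NP)}; S ∉ chart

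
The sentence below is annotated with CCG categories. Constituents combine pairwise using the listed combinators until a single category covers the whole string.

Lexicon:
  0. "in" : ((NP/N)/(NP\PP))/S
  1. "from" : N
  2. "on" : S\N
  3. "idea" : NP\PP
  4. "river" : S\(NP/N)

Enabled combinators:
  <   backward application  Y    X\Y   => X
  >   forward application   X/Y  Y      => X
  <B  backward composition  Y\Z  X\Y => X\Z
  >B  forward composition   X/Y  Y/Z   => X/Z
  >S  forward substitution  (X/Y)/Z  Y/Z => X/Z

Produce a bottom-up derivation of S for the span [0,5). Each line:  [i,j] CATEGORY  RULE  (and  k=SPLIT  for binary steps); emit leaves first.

[0,5] S   <
  [0,4] NP/N   >
    [0,3] (NP/N)/(NP\PP)   >
      [0,1] "in" : ((NP/N)/(NP\PP))/S
      [1,3] S   <
        [1,2] "from" : N
        [2,3] "on" : S\N
    [3,4] "idea" : NP\PP
  [4,5] "river" : S\(NP/N)

[0,1] ((NP/N)/(NP\PP))/S  lex  "in"
[1,2] N  lex  "from"
[2,3] S\N  lex  "on"
[1,3] S  <  k=2
[0,3] (NP/N)/(NP\PP)  >  k=1
[3,4] NP\PP  lex  "idea"
[0,4] NP/N  >  k=3
[4,5] S\(NP/N)  lex  "river"
[0,5] S  <  k=4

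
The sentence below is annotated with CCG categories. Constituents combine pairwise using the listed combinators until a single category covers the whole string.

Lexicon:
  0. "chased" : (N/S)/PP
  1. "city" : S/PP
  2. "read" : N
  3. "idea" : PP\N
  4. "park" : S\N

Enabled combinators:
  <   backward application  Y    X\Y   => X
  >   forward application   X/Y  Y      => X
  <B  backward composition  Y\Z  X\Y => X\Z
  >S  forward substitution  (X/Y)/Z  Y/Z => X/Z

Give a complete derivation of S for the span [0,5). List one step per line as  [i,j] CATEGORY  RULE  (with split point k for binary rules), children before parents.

[0,5] S   <
  [0,4] N   >
    [0,2] N/PP   >S
      [0,1] "chased" : (N/S)/PP
      [1,2] "city" : S/PP
    [2,4] PP   <
      [2,3] "read" : N
      [3,4] "idea" : PP\N
  [4,5] "park" : S\N

[0,1] (N/S)/PP  lex  "chased"
[1,2] S/PP  lex  "city"
[0,2] N/PP  >S  k=1
[2,3] N  lex  "read"
[3,4] PP\N  lex  "idea"
[2,4] PP  <  k=3
[0,4] N  >  k=2
[4,5] S\N  lex  "park"
[0,5] S  <  k=4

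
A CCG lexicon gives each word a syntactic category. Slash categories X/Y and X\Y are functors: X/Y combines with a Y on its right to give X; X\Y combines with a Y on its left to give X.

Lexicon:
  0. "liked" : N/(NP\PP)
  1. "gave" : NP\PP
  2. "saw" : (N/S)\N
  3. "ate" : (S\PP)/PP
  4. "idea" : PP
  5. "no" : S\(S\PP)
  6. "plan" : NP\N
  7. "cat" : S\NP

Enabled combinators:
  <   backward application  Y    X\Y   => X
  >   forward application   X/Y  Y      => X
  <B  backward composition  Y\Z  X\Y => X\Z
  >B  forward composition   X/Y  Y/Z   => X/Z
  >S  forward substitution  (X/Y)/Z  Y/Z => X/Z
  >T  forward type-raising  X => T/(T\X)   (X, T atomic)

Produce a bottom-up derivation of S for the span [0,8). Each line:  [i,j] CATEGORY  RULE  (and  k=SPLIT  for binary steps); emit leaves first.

[0,1] N/(NP\PP)  lex  "liked"
[1,2] NP\PP  lex  "gave"
[0,2] N  >  k=1
[2,3] (N/S)\N  lex  "saw"
[0,3] N/S  <  k=2
[3,4] (S\PP)/PP  lex  "ate"
[4,5] PP  lex  "idea"
[3,5] S\PP  >  k=4
[5,6] S\(S\PP)  lex  "no"
[3,6] S  <  k=5
[0,6] N  >  k=3
[6,7] NP\N  lex  "plan"
[7,8] S\NP  lex  "cat"
[6,8] S\N  <B  k=7
[0,8] S  <  k=6

[0,8] S   <
  [0,6] N   >
    [0,3] N/S   <
      [0,2] N   >
        [0,1] "liked" : N/(NP\PP)
        [1,2] "gave" : NP\PP
      [2,3] "saw" : (N/S)\N
    [3,6] S   <
      [3,5] S\PP   >
        [3,4] "ate" : (S\PP)/PP
        [4,5] "idea" : PP
      [5,6] "no" : S\(S\PP)
  [6,8] S\N   <B
    [6,7] "plan" : NP\N
    [7,8] "cat" : S\NP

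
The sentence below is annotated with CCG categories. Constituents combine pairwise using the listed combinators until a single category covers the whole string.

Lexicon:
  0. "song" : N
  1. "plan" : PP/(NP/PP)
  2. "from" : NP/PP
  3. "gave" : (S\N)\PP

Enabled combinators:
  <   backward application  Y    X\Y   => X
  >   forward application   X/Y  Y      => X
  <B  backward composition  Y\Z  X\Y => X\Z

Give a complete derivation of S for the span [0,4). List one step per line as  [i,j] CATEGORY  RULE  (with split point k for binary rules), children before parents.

[0,1] N  lex  "song"
[1,2] PP/(NP/PP)  lex  "plan"
[2,3] NP/PP  lex  "from"
[1,3] PP  >  k=2
[3,4] (S\N)\PP  lex  "gave"
[1,4] S\N  <  k=3
[0,4] S  <  k=1

[0,4] S   <
  [0,1] "song" : N
  [1,4] S\N   <
    [1,3] PP   >
      [1,2] "plan" : PP/(NP/PP)
      [2,3] "from" : NP/PP
    [3,4] "gave" : (S\N)\PP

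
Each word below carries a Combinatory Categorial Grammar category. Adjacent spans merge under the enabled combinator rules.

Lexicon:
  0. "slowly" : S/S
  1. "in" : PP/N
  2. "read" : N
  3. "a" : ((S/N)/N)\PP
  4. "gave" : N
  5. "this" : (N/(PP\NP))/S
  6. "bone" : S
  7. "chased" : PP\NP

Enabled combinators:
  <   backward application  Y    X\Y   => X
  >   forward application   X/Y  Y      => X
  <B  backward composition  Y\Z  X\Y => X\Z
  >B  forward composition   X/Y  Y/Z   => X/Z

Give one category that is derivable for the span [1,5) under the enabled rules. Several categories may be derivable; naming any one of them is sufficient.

S/N

[0,8] S   >
  [0,5] S/N   >B
    [0,1] "slowly" : S/S
    [1,5] S/N   >
      [1,4] (S/N)/N   <
        [1,3] PP   >
          [1,2] "in" : PP/N
          [2,3] "read" : N
        [3,4] "a" : ((S/N)/N)\PP
      [4,5] "gave" : N
  [5,8] N   >
    [5,7] N/(PP\NP)   >
      [5,6] "this" : (N/(PP\NP))/S
      [6,7] "bone" : S
    [7,8] "chased" : PP\NP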